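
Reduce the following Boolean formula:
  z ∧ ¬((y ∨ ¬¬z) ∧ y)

z ∧ ¬y

z ∧ ¬((y ∨ ¬¬z) ∧ y)
= z ∧ ¬((y ∨ z) ∧ y)
= z ∧ ¬y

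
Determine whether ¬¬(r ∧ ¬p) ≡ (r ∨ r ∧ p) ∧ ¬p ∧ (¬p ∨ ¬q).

E1: ¬¬(r ∧ ¬p)
    = r ∧ ¬p   — double negation
E2: (r ∨ r ∧ p) ∧ ¬p ∧ (¬p ∨ ¬q)
    = r ∧ ¬p ∧ (¬p ∨ ¬q)   — absorption
    = r ∧ ¬p   — absorption
Both reduce to r ∧ ¬p, so they are equivalent.

Yes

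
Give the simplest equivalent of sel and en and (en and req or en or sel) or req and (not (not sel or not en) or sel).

sel and en and (en and req or en or sel) or req and (not (not sel or not en) or sel)
= sel and en and (en or sel) or req and (not (not sel or not en) or sel)   [absorption]
= sel and en and (en or sel) or req and (sel and en or sel)   [De Morgan]
= sel and en and (en or sel) or req and sel   [absorption]
= sel and en or req and sel   [absorption]
= (en or req) and sel   [distribution]

(en or req) and sel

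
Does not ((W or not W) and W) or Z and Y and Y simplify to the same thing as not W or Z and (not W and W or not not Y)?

E1: not ((W or not W) and W) or Z and Y and Y
    = not W or Z and Y and Y   — complement / identity
    = not W or Z and Y   — idempotence
E2: not W or Z and (not W and W or not not Y)
    = not W or Z and (not W and W or Y)   — double negation
    = not W or Z and Y   — complement / identity
Both reduce to not W or Z and Y, so they are equivalent.

Yes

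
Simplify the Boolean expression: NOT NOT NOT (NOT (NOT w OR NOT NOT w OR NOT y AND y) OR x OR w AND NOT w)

NOT NOT NOT (NOT (NOT w OR NOT NOT w OR NOT y AND y) OR x OR w AND NOT w)
= NOT (NOT (NOT w OR NOT NOT w OR NOT y AND y) OR x OR w AND NOT w)   [double negation]
= NOT (NOT (NOT w OR NOT NOT w) OR x OR w AND NOT w)   [complement / identity]
= NOT (w AND NOT w OR x OR w AND NOT w)   [De Morgan]
= NOT (x OR w AND NOT w)   [complement / identity]
= NOT x   [complement / identity]

NOT x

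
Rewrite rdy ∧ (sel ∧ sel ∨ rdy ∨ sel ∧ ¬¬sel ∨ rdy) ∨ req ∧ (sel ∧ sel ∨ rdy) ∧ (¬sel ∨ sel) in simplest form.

rdy ∧ (sel ∧ sel ∨ rdy ∨ sel ∧ ¬¬sel ∨ rdy) ∨ req ∧ (sel ∧ sel ∨ rdy) ∧ (¬sel ∨ sel)
= rdy ∧ (sel ∧ sel ∨ rdy ∨ sel ∧ ¬¬sel ∨ rdy) ∨ req ∧ (sel ∧ sel ∨ rdy)
= rdy ∧ (sel ∧ sel ∨ rdy ∨ sel ∧ sel ∨ rdy) ∨ req ∧ (sel ∧ sel ∨ rdy)
= rdy ∧ (sel ∧ sel ∨ rdy) ∨ req ∧ (sel ∧ sel ∨ rdy)
= (sel ∧ sel ∨ rdy) ∧ (rdy ∨ req)
= (sel ∨ rdy) ∧ (rdy ∨ req)
= sel ∧ req ∨ rdy

sel ∧ req ∨ rdy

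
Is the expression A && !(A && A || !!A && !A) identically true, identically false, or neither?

identically false

A && !(A && A || !!A && !A)
= A && !(A && A || A && !A)   — double negation
= A && !A   — distribution
= false   — complement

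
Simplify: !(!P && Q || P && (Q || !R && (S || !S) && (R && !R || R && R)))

!(!P && Q || P && (Q || !R && (S || !S) && (R && !R || R && R)))
= !(!P && Q || P && (Q || !R && (S || !S) && R))   [distribution]
= !(!P && Q || P && (Q || !R && R))   [complement / identity]
= !(!P && Q || P && Q)   [complement / identity]
= !Q   [distribution]

!Q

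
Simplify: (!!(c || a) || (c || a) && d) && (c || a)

c || a

(!!(c || a) || (c || a) && d) && (c || a)
= (c || a || (c || a) && d) && (c || a)   (double negation)
= (c || a) && (c || a)   (absorption)
= c || a   (idempotence)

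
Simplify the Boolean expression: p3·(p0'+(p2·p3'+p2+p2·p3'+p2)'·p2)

p3·(p0'+(p2·p3'+p2+p2·p3'+p2)'·p2)
= p3·(p0'+(p2·p3'+p2)'·p2)   [idempotence]
= p3·(p0'+p2'·p2)   [absorption]
= p3·p0'   [complement / identity]

p3·p0'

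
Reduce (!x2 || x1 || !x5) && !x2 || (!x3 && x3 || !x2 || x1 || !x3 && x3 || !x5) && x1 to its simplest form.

!x2 || x1

(!x2 || x1 || !x5) && !x2 || (!x3 && x3 || !x2 || x1 || !x3 && x3 || !x5) && x1
= (!x2 || x1 || !x5) && !x2 || (!x2 || x1 || !x3 && x3 || !x5) && x1   (complement / identity)
= (!x2 || x1 || !x5) && !x2 || (!x2 || x1 || !x5) && x1   (complement / identity)
= (!x2 || x1 || !x5) && (!x2 || x1)   (distribution)
= !x2 || x1   (absorption)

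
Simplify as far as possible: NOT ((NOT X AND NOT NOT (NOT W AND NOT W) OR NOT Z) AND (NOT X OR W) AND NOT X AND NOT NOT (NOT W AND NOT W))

X OR W

NOT ((NOT X AND NOT NOT (NOT W AND NOT W) OR NOT Z) AND (NOT X OR W) AND NOT X AND NOT NOT (NOT W AND NOT W))
= NOT ((NOT X AND NOT NOT (NOT W AND NOT W) OR NOT Z) AND NOT X AND NOT NOT (NOT W AND NOT W))   [absorption]
= NOT (NOT X AND NOT NOT (NOT W AND NOT W))   [absorption]
= NOT (NOT X AND NOT (W OR W))   [De Morgan]
= X OR W OR W   [De Morgan]
= X OR W   [idempotence]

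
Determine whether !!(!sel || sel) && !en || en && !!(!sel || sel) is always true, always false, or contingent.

always true

!!(!sel || sel) && !en || en && !!(!sel || sel)
= !!(!sel || sel)   (distribution)
= !sel || sel   (double negation)
= true   (complement)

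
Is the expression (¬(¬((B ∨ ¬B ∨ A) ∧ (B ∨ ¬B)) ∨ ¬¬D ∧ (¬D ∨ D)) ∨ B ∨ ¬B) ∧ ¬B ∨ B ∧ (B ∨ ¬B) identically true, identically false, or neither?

(¬(¬((B ∨ ¬B ∨ A) ∧ (B ∨ ¬B)) ∨ ¬¬D ∧ (¬D ∨ D)) ∨ B ∨ ¬B) ∧ ¬B ∨ B ∧ (B ∨ ¬B)
= (¬(¬((B ∨ ¬B ∨ A) ∧ (B ∨ ¬B)) ∨ ¬¬D) ∨ B ∨ ¬B) ∧ ¬B ∨ B ∧ (B ∨ ¬B)   (complement / identity)
= ((B ∨ ¬B ∨ A) ∧ (B ∨ ¬B) ∧ ¬D ∨ B ∨ ¬B) ∧ ¬B ∨ B ∧ (B ∨ ¬B)   (De Morgan)
= ((B ∨ ¬B) ∧ ¬D ∨ B ∨ ¬B) ∧ ¬B ∨ B ∧ (B ∨ ¬B)   (absorption)
= (B ∨ ¬B) ∧ ¬B ∨ B ∧ (B ∨ ¬B)   (absorption)
= B ∨ ¬B   (distribution)
= True   (complement)

identically true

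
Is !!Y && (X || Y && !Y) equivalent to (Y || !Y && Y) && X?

E1: !!Y && (X || Y && !Y)
    = Y && (X || Y && !Y)   — double negation
    = Y && X   — complement / identity
E2: (Y || !Y && Y) && X
    = Y && X   — complement / identity
Both reduce to Y && X, so they are equivalent.

Yes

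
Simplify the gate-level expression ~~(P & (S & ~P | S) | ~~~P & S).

S

~~(P & (S & ~P | S) | ~~~P & S)
= P & (S & ~P | S) | ~~~P & S   — double negation
= P & (S & ~P | S) | ~P & S   — double negation
= P & S | ~P & S   — absorption
= S   — distribution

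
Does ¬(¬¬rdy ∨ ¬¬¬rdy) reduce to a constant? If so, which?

¬(¬¬rdy ∨ ¬¬¬rdy)
= ¬(¬¬rdy ∨ ¬rdy)   (double negation)
= ¬rdy ∧ rdy   (De Morgan)
= False   (complement)

yes, False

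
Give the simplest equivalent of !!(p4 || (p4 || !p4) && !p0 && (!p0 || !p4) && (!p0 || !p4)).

!!(p4 || (p4 || !p4) && !p0 && (!p0 || !p4) && (!p0 || !p4))
= !!(p4 || (p4 || !p4) && !p0 && (!p0 || !p4))   — idempotence
= !!(p4 || !p0 && (!p0 || !p4))   — complement / identity
= p4 || !p0 && (!p0 || !p4)   — double negation
= p4 || !p0   — absorption

p4 || !p0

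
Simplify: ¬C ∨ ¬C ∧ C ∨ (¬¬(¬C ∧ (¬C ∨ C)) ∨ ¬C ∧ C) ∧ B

¬C

¬C ∨ ¬C ∧ C ∨ (¬¬(¬C ∧ (¬C ∨ C)) ∨ ¬C ∧ C) ∧ B
= ¬C ∨ ¬C ∧ C ∨ (¬¬¬C ∨ ¬C ∧ C) ∧ B   — complement / identity
= ¬C ∨ ¬C ∧ C ∨ (¬C ∨ ¬C ∧ C) ∧ B   — double negation
= ¬C ∨ ¬C ∧ C   — absorption
= ¬C   — complement / identity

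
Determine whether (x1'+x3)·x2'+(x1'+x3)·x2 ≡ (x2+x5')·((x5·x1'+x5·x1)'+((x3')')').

E1: (x1'+x3)·x2'+(x1'+x3)·x2
    = x1'+x3
E2: (x2+x5')·((x5·x1'+x5·x1)'+((x3')')')
    = (x2+x5')·((x5·x1'+x5·x1)'+x3')
    = (x2+x5')·(x5'+x3')
    = x5'+x2·x3'
These differ: at x1=1, x2=0, x3=0, x5=0, E1 = 0 but E2 = 1.

No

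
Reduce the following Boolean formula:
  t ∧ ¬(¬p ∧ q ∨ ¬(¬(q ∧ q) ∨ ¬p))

t ∧ ¬(¬p ∧ q ∨ ¬(¬(q ∧ q) ∨ ¬p))
= t ∧ ¬(¬p ∧ q ∨ ¬(¬q ∨ ¬p))   (idempotence)
= t ∧ ¬(¬p ∧ q ∨ q ∧ p)   (De Morgan)
= t ∧ ¬q   (distribution)

t ∧ ¬q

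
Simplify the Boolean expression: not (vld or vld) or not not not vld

not (vld or vld) or not not not vld
= not (vld or vld) or not vld   (double negation)
= not vld or not vld   (idempotence)
= not vld   (idempotence)

not vld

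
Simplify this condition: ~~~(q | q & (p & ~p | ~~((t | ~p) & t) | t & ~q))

~~~(q | q & (p & ~p | ~~((t | ~p) & t) | t & ~q))
= ~~~(q | q & (p & ~p | (t | ~p) & t | t & ~q))
= ~~~(q | q & (p & ~p | t | t & ~q))
= ~(q | q & (p & ~p | t | t & ~q))
= ~(q | q & (p & ~p | t))
= ~(q | q & t)
= ~q

~q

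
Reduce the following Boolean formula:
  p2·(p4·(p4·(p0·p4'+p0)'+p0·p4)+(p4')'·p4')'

p2·p4'

p2·(p4·(p4·(p0·p4'+p0)'+p0·p4)+(p4')'·p4')'
= p2·(p4·(p4·p0'+p0·p4)+(p4')'·p4')'
= p2·(p4·p4+(p4')'·p4')'
= p2·(p4·p4+p4·p4')'
= p2·p4'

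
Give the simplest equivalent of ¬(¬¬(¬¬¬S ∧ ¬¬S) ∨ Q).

¬Q

¬(¬¬(¬¬¬S ∧ ¬¬S) ∨ Q)
= ¬(¬(¬¬S ∨ ¬S) ∨ Q)   [De Morgan]
= ¬(¬S ∧ S ∨ Q)   [De Morgan]
= ¬Q   [complement / identity]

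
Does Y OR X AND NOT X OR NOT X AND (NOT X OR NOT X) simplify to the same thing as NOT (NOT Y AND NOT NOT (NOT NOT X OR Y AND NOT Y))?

E1: Y OR X AND NOT X OR NOT X AND (NOT X OR NOT X)
    = Y OR X AND NOT X OR NOT X AND NOT X
    = Y OR NOT X
E2: NOT (NOT Y AND NOT NOT (NOT NOT X OR Y AND NOT Y))
    = NOT (NOT Y AND NOT NOT (X OR Y AND NOT Y))
    = NOT (NOT Y AND NOT NOT X)
    = Y OR NOT X
Both reduce to Y OR NOT X, so they are equivalent.

Yes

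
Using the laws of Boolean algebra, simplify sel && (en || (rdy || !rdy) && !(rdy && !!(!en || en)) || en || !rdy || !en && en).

sel && (en || (rdy || !rdy) && !(rdy && !!(!en || en)) || en || !rdy || !en && en)
= sel && (en || (rdy || !rdy) && !(rdy && !!(!en || en)) || en || !rdy)   — complement / identity
= sel && (en || (rdy || !rdy) && !(rdy && (!en || en)) || en || !rdy)   — double negation
= sel && (en || !(rdy && (!en || en)) || en || !rdy)   — complement / identity
= sel && (en || !rdy || en || !rdy)   — complement / identity
= sel && (en || !rdy)   — idempotence

sel && (en || !rdy)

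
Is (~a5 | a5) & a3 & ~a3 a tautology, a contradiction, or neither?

(~a5 | a5) & a3 & ~a3
= a3 & ~a3   (complement / identity)
= 0   (complement)

contradiction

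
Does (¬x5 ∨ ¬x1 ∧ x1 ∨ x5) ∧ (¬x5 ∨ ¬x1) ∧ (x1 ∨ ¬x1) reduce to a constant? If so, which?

no

(¬x5 ∨ ¬x1 ∧ x1 ∨ x5) ∧ (¬x5 ∨ ¬x1) ∧ (x1 ∨ ¬x1)
= (¬x5 ∨ ¬x1 ∧ x1 ∨ x5) ∧ (¬x5 ∨ ¬x1)   [complement / identity]
= (¬x5 ∨ x5) ∧ (¬x5 ∨ ¬x1)   [complement / identity]
= ¬x5 ∨ ¬x1   [complement / identity]
This depends on x1, x5, so it is not a constant.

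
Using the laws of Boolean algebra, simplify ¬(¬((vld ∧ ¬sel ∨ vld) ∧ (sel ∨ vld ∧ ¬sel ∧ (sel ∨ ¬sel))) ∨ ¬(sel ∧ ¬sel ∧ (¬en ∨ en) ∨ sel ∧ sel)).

¬(¬((vld ∧ ¬sel ∨ vld) ∧ (sel ∨ vld ∧ ¬sel ∧ (sel ∨ ¬sel))) ∨ ¬(sel ∧ ¬sel ∧ (¬en ∨ en) ∨ sel ∧ sel))
= (vld ∧ ¬sel ∨ vld) ∧ (sel ∨ vld ∧ ¬sel ∧ (sel ∨ ¬sel)) ∧ (sel ∧ ¬sel ∧ (¬en ∨ en) ∨ sel ∧ sel)   (De Morgan)
= (vld ∧ ¬sel ∨ vld) ∧ (sel ∨ vld ∧ ¬sel ∧ (sel ∨ ¬sel)) ∧ (sel ∧ ¬sel ∨ sel ∧ sel)   (complement / identity)
= (vld ∧ ¬sel ∨ vld) ∧ (sel ∨ vld ∧ ¬sel) ∧ (sel ∧ ¬sel ∨ sel ∧ sel)   (complement / identity)
= (vld ∧ ¬sel ∨ vld ∧ sel) ∧ (sel ∧ ¬sel ∨ sel ∧ sel)   (distribution)
= (vld ∧ ¬sel ∨ vld ∧ sel) ∧ sel   (distribution)
= vld ∧ sel   (distribution)

vld ∧ sel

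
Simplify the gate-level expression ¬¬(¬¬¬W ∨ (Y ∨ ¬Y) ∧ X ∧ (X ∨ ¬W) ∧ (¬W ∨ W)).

¬¬(¬¬¬W ∨ (Y ∨ ¬Y) ∧ X ∧ (X ∨ ¬W) ∧ (¬W ∨ W))
= ¬¬(¬¬¬W ∨ (Y ∨ ¬Y) ∧ X ∧ (X ∨ ¬W))   (complement / identity)
= ¬¬(¬¬¬W ∨ X ∧ (X ∨ ¬W))   (complement / identity)
= ¬¬(¬W ∨ X ∧ (X ∨ ¬W))   (double negation)
= ¬¬(¬W ∨ X)   (absorption)
= ¬W ∨ X   (double negation)

¬W ∨ X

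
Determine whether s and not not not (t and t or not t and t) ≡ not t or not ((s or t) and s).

E1: s and not not not (t and t or not t and t)
    = s and not not not t   (distribution)
    = s and not t   (double negation)
E2: not t or not ((s or t) and s)
    = not t or not s   (absorption)
These differ: at s=0, t=0, E1 = 0 but E2 = 1.

No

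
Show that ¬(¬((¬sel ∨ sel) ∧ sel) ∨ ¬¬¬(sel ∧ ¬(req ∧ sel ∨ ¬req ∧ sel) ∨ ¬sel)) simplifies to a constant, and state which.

False

¬(¬((¬sel ∨ sel) ∧ sel) ∨ ¬¬¬(sel ∧ ¬(req ∧ sel ∨ ¬req ∧ sel) ∨ ¬sel))
= ¬(¬sel ∨ ¬¬¬(sel ∧ ¬(req ∧ sel ∨ ¬req ∧ sel) ∨ ¬sel))
= ¬(¬sel ∨ ¬(sel ∧ ¬(req ∧ sel ∨ ¬req ∧ sel) ∨ ¬sel))
= ¬(¬sel ∨ ¬(sel ∧ ¬sel ∨ ¬sel))
= sel ∧ (sel ∧ ¬sel ∨ ¬sel)
= sel ∧ ¬sel
= False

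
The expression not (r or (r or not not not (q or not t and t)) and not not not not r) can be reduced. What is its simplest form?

not r

not (r or (r or not not not (q or not t and t)) and not not not not r)
= not (r or (r or not not not q) and not not not not r)   [complement / identity]
= not (r or (r or not not not q) and not not r)   [double negation]
= not (r or (r or not q) and not not r)   [double negation]
= not (r or (r or not q) and r)   [double negation]
= not (r or r)   [absorption]
= not r   [idempotence]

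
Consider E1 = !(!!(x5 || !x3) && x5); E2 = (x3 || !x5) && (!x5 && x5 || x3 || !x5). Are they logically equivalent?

No

E1: !(!!(x5 || !x3) && x5)
    = !((x5 || !x3) && x5)   (double negation)
    = !x5   (absorption)
E2: (x3 || !x5) && (!x5 && x5 || x3 || !x5)
    = (x3 || !x5) && (x3 || !x5)   (complement / identity)
    = x3 || !x5   (idempotence)
These differ: at x3=1, x5=1, E1 = 0 but E2 = 1.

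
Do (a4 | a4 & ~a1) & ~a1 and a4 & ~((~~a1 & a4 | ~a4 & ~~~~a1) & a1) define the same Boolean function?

Yes

E1: (a4 | a4 & ~a1) & ~a1
    = a4 & ~a1   — absorption
E2: a4 & ~((~~a1 & a4 | ~a4 & ~~~~a1) & a1)
    = a4 & ~((~~a1 & a4 | ~a4 & ~~a1) & a1)   — double negation
    = a4 & ~(~~a1 & a1)   — distribution
    = a4 & ~(a1 & a1)   — double negation
    = a4 & ~a1   — idempotence
Both reduce to a4 & ~a1, so they are equivalent.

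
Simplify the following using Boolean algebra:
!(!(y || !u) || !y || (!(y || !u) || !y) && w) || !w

!(!(y || !u) || !y || (!(y || !u) || !y) && w) || !w
= !(!(y || !u) || !y) || !w   (absorption)
= (y || !u) && y || !w   (De Morgan)
= y || !w   (absorption)

y || !w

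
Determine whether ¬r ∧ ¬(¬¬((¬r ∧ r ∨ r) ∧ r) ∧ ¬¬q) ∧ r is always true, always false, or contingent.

always false

¬r ∧ ¬(¬¬((¬r ∧ r ∨ r) ∧ r) ∧ ¬¬q) ∧ r
= ¬r ∧ ¬(¬¬(r ∧ r) ∧ ¬¬q) ∧ r
= ¬r ∧ ¬(¬¬r ∧ ¬¬q) ∧ r
= ¬r ∧ (¬r ∨ ¬q) ∧ r
= ¬r ∧ r
= False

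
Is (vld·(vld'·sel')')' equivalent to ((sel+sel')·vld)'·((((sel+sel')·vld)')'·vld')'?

Yes

E1: (vld·(vld'·sel')')'
    = (vld·(vld+sel))'   — De Morgan
    = vld'   — absorption
E2: ((sel+sel')·vld)'·((((sel+sel')·vld)')'·vld')'
    = ((sel+sel')·vld)'·(((sel+sel')·vld)'+vld)   — De Morgan
    = ((sel+sel')·vld)'   — absorption
    = vld'   — complement / identity
Both reduce to vld', so they are equivalent.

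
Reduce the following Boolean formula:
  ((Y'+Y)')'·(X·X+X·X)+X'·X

X

((Y'+Y)')'·(X·X+X·X)+X'·X
= (Y'+Y)·(X·X+X·X)+X'·X   [double negation]
= X·X+X·X+X'·X   [complement / identity]
= X·X+X'·X   [idempotence]
= X   [distribution]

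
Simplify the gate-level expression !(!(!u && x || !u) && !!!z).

!u || z

!(!(!u && x || !u) && !!!z)
= !(!!u && !!!z)
= !(!!u && !z)
= !u || z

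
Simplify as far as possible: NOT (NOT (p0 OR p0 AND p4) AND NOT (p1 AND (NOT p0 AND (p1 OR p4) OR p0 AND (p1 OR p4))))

p0 OR p1

NOT (NOT (p0 OR p0 AND p4) AND NOT (p1 AND (NOT p0 AND (p1 OR p4) OR p0 AND (p1 OR p4))))
= NOT (NOT p0 AND NOT (p1 AND (NOT p0 AND (p1 OR p4) OR p0 AND (p1 OR p4))))   — absorption
= p0 OR p1 AND (NOT p0 AND (p1 OR p4) OR p0 AND (p1 OR p4))   — De Morgan
= p0 OR p1 AND (p1 OR p4)   — distribution
= p0 OR p1   — absorption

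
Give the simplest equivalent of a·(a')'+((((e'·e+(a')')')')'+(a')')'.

a

a·(a')'+((((e'·e+(a')')')')'+(a')')'
= a·(a')'+(((((a')')')')'+(a')')'
= a·(a')'+(((a')')'+(a')')'
= a·(a')'+(a')'·a'
= (a')'
= a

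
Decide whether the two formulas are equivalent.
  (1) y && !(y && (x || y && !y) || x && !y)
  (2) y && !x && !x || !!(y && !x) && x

Yes

E1: y && !(y && (x || y && !y) || x && !y)
    = y && !(y && x || x && !y)   (complement / identity)
    = y && !x   (distribution)
E2: y && !x && !x || !!(y && !x) && x
    = y && !x && !x || y && !x && x   (double negation)
    = y && !x   (distribution)
Both reduce to y && !x, so they are equivalent.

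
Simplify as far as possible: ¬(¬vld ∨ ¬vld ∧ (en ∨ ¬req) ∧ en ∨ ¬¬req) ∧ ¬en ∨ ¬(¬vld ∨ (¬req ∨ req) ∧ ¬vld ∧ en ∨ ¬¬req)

vld ∧ ¬req

¬(¬vld ∨ ¬vld ∧ (en ∨ ¬req) ∧ en ∨ ¬¬req) ∧ ¬en ∨ ¬(¬vld ∨ (¬req ∨ req) ∧ ¬vld ∧ en ∨ ¬¬req)
= ¬(¬vld ∨ ¬vld ∧ (en ∨ ¬req) ∧ en ∨ ¬¬req) ∧ ¬en ∨ ¬(¬vld ∨ ¬vld ∧ en ∨ ¬¬req)   [complement / identity]
= ¬(¬vld ∨ ¬vld ∧ en ∨ ¬¬req) ∧ ¬en ∨ ¬(¬vld ∨ ¬vld ∧ en ∨ ¬¬req)   [absorption]
= ¬(¬vld ∨ ¬vld ∧ en ∨ ¬¬req)   [absorption]
= ¬(¬vld ∨ ¬¬req)   [absorption]
= vld ∧ ¬req   [De Morgan]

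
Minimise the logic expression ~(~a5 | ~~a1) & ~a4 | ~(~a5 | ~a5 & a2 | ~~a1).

~(~a5 | ~~a1) & ~a4 | ~(~a5 | ~a5 & a2 | ~~a1)
= ~(~a5 | ~~a1) & ~a4 | ~(~a5 | ~~a1)   — absorption
= ~(~a5 | ~~a1)   — absorption
= a5 & ~a1   — De Morgan

a5 & ~a1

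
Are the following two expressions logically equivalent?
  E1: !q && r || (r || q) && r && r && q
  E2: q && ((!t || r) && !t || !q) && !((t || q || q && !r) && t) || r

No

E1: !q && r || (r || q) && r && r && q
    = !q && r || r && r && q   — absorption
    = !q && r || r && q   — idempotence
    = r   — distribution
E2: q && ((!t || r) && !t || !q) && !((t || q || q && !r) && t) || r
    = q && ((!t || r) && !t || !q) && !((t || q) && t) || r   — absorption
    = q && ((!t || r) && !t || !q) && !t || r   — absorption
    = q && (!t || !q) && !t || r   — absorption
    = q && !t || r   — absorption
These differ: at q=1, r=0, t=0, E1 = 0 but E2 = 1.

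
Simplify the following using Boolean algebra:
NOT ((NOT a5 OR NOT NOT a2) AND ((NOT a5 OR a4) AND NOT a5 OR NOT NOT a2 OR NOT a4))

a5 AND NOT a2

NOT ((NOT a5 OR NOT NOT a2) AND ((NOT a5 OR a4) AND NOT a5 OR NOT NOT a2 OR NOT a4))
= NOT ((NOT a5 OR NOT NOT a2) AND (NOT a5 OR NOT NOT a2 OR NOT a4))   [absorption]
= NOT (NOT a5 OR NOT NOT a2)   [absorption]
= a5 AND NOT a2   [De Morgan]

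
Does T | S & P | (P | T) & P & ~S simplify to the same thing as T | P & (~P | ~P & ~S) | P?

E1: T | S & P | (P | T) & P & ~S
    = T | S & P | P & ~S   — absorption
    = T | P   — distribution
E2: T | P & (~P | ~P & ~S) | P
    = T | P & ~P | P   — absorption
    = T | P   — complement / identity
Both reduce to T | P, so they are equivalent.

Yes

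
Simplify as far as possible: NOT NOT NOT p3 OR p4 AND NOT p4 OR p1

NOT p3 OR p1

NOT NOT NOT p3 OR p4 AND NOT p4 OR p1
= NOT p3 OR p4 AND NOT p4 OR p1
= NOT p3 OR p1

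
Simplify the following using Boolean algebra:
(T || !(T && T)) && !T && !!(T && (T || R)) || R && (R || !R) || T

(T || !(T && T)) && !T && !!(T && (T || R)) || R && (R || !R) || T
= (T || !(T && T)) && !T && !!T || R && (R || !R) || T   (absorption)
= (T || !T) && !T && !!T || R && (R || !R) || T   (idempotence)
= (T || !T) && !T && T || R && (R || !R) || T   (double negation)
= !T && T || R && (R || !R) || T   (complement / identity)
= R && (R || !R) || T   (complement / identity)
= R || T   (complement / identity)

R || T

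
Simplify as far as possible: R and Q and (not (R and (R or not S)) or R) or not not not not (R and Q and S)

R and Q

R and Q and (not (R and (R or not S)) or R) or not not not not (R and Q and S)
= R and Q and (not (R and (R or not S)) or R) or not not (R and Q and S)   — double negation
= R and Q and (not R or R) or not not (R and Q and S)   — absorption
= R and Q or not not (R and Q and S)   — complement / identity
= R and Q or R and Q and S   — double negation
= R and Q   — absorption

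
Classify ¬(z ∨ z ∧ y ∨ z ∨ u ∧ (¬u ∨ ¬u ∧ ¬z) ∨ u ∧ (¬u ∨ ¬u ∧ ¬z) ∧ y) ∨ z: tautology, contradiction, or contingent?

¬(z ∨ z ∧ y ∨ z ∨ u ∧ (¬u ∨ ¬u ∧ ¬z) ∨ u ∧ (¬u ∨ ¬u ∧ ¬z) ∧ y) ∨ z
= ¬(z ∨ z ∨ u ∧ (¬u ∨ ¬u ∧ ¬z) ∨ u ∧ (¬u ∨ ¬u ∧ ¬z) ∧ y) ∨ z   [absorption]
= ¬(z ∨ z ∨ u ∧ (¬u ∨ ¬u ∧ ¬z)) ∨ z   [absorption]
= ¬(z ∨ z ∨ u ∧ ¬u) ∨ z   [absorption]
= ¬(z ∨ z) ∨ z   [complement / identity]
= ¬z ∨ z   [idempotence]
= True   [complement]

tautology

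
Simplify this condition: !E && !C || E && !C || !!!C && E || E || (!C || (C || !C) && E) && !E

!C || E

!E && !C || E && !C || !!!C && E || E || (!C || (C || !C) && E) && !E
= !C || !!!C && E || E || (!C || (C || !C) && E) && !E   (distribution)
= !C || !C && E || E || (!C || (C || !C) && E) && !E   (double negation)
= !C || !C && E || E || (!C || E) && !E   (complement / identity)
= !C || E || (!C || E) && !E   (absorption)
= !C || E   (absorption)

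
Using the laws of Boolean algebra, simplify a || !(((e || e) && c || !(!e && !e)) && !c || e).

a || !e

a || !(((e || e) && c || !(!e && !e)) && !c || e)
= a || !(((e || e) && c || e || e) && !c || e)   — De Morgan
= a || !((e || e) && !c || e)   — absorption
= a || !(e && !c || e)   — idempotence
= a || !e   — absorption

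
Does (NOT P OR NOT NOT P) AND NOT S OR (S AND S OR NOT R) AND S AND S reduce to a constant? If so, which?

yes, True

(NOT P OR NOT NOT P) AND NOT S OR (S AND S OR NOT R) AND S AND S
= (NOT P OR P) AND NOT S OR (S AND S OR NOT R) AND S AND S   (double negation)
= (NOT P OR P) AND NOT S OR S AND S   (absorption)
= (NOT P OR P) AND NOT S OR S   (idempotence)
= NOT S OR S   (complement / identity)
= TRUE   (complement)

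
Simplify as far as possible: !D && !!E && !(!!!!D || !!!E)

!D && E

!D && !!E && !(!!!!D || !!!E)
= !D && !!E && !!!D && !!E
= !D && !!E && !D && !!E
= !D && !!E
= !D && E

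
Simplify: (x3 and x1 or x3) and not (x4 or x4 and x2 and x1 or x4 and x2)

(x3 and x1 or x3) and not (x4 or x4 and x2 and x1 or x4 and x2)
= x3 and not (x4 or x4 and x2 and x1 or x4 and x2)   (absorption)
= x3 and not (x4 or x4 and x2)   (absorption)
= x3 and not x4   (absorption)

x3 and not x4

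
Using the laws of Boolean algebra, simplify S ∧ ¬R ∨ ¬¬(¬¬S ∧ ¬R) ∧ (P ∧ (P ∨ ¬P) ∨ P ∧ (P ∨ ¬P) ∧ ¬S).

S ∧ ¬R ∨ ¬¬(¬¬S ∧ ¬R) ∧ (P ∧ (P ∨ ¬P) ∨ P ∧ (P ∨ ¬P) ∧ ¬S)
= S ∧ ¬R ∨ ¬¬(¬¬S ∧ ¬R) ∧ P ∧ (P ∨ ¬P)   — absorption
= S ∧ ¬R ∨ ¬¬S ∧ ¬R ∧ P ∧ (P ∨ ¬P)   — double negation
= S ∧ ¬R ∨ ¬¬S ∧ ¬R ∧ P   — complement / identity
= S ∧ ¬R ∨ S ∧ ¬R ∧ P   — double negation
= S ∧ ¬R   — absorption

S ∧ ¬R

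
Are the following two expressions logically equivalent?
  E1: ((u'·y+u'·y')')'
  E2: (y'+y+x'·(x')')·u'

E1: ((u'·y+u'·y')')'
    = ((u')')'
    = u'
E2: (y'+y+x'·(x')')·u'
    = (y'+y+x'·x)·u'
    = (y'+y)·u'
    = u'
Both reduce to u', so they are equivalent.

Yes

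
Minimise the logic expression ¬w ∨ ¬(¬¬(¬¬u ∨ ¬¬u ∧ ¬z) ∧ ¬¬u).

¬w ∨ ¬u

¬w ∨ ¬(¬¬(¬¬u ∨ ¬¬u ∧ ¬z) ∧ ¬¬u)
= ¬w ∨ ¬(¬¬¬¬u ∧ ¬¬u)   [absorption]
= ¬w ∨ ¬(¬¬u ∧ ¬¬u)   [double negation]
= ¬w ∨ ¬(u ∧ ¬¬u)   [double negation]
= ¬w ∨ ¬(u ∧ u)   [double negation]
= ¬w ∨ ¬u   [idempotence]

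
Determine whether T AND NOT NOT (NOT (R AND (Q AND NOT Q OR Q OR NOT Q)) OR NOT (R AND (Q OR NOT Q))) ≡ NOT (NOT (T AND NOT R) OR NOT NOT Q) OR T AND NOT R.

E1: T AND NOT NOT (NOT (R AND (Q AND NOT Q OR Q OR NOT Q)) OR NOT (R AND (Q OR NOT Q)))
    = T AND NOT NOT (NOT (R AND (Q OR NOT Q)) OR NOT (R AND (Q OR NOT Q)))   [complement / identity]
    = T AND NOT NOT NOT (R AND (Q OR NOT Q))   [idempotence]
    = T AND NOT (R AND (Q OR NOT Q))   [double negation]
    = T AND NOT R   [complement / identity]
E2: NOT (NOT (T AND NOT R) OR NOT NOT Q) OR T AND NOT R
    = T AND NOT R AND NOT Q OR T AND NOT R   [De Morgan]
    = T AND NOT R   [absorption]
Both reduce to T AND NOT R, so they are equivalent.

Yes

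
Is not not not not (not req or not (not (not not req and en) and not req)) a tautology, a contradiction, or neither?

tautology

not not not not (not req or not (not (not not req and en) and not req))
= not not not not (not req or not (not (req and en) and not req))
= not not (not req or not (not (req and en) and not req))
= not req or not (not (req and en) and not req)
= not req or req and en or req
= not req or req
= True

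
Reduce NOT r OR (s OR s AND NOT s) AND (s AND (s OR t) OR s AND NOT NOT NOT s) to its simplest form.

NOT r OR s

NOT r OR (s OR s AND NOT s) AND (s AND (s OR t) OR s AND NOT NOT NOT s)
= NOT r OR (s OR s AND NOT s) AND (s AND (s OR t) OR s AND NOT s)   — double negation
= NOT r OR s AND s AND (s OR t) OR s AND NOT s   — distribution
= NOT r OR s AND s OR s AND NOT s   — absorption
= NOT r OR s   — distribution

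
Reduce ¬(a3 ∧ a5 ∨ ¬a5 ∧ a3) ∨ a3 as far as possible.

True

¬(a3 ∧ a5 ∨ ¬a5 ∧ a3) ∨ a3
= ¬a3 ∨ a3   [distribution]
= True   [complement]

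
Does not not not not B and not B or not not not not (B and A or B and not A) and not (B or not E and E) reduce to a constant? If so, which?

not not not not B and not B or not not not not (B and A or B and not A) and not (B or not E and E)
= not not not not B and not B or not not not not (B and A or B and not A) and not B
= not not not not B and not B or not not not not B and not B
= not not not not B and not B
= not not B and not B
= B and not B
= False

yes, False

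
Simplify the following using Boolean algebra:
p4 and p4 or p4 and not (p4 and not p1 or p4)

p4

p4 and p4 or p4 and not (p4 and not p1 or p4)
= p4 and p4 or p4 and not p4   [absorption]
= p4   [distribution]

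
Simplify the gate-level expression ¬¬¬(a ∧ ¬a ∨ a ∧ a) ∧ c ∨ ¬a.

¬a

¬¬¬(a ∧ ¬a ∨ a ∧ a) ∧ c ∨ ¬a
= ¬¬¬a ∧ c ∨ ¬a   — distribution
= ¬a ∧ c ∨ ¬a   — double negation
= ¬a   — absorption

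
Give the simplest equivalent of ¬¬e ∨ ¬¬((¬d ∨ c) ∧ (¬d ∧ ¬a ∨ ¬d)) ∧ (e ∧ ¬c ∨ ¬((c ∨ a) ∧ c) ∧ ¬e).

¬¬e ∨ ¬¬((¬d ∨ c) ∧ (¬d ∧ ¬a ∨ ¬d)) ∧ (e ∧ ¬c ∨ ¬((c ∨ a) ∧ c) ∧ ¬e)
= ¬¬e ∨ ¬¬((¬d ∨ c) ∧ ¬d) ∧ (e ∧ ¬c ∨ ¬((c ∨ a) ∧ c) ∧ ¬e)   [absorption]
= ¬¬e ∨ ¬¬((¬d ∨ c) ∧ ¬d) ∧ (e ∧ ¬c ∨ ¬c ∧ ¬e)   [absorption]
= e ∨ ¬¬((¬d ∨ c) ∧ ¬d) ∧ (e ∧ ¬c ∨ ¬c ∧ ¬e)   [double negation]
= e ∨ ¬¬¬d ∧ (e ∧ ¬c ∨ ¬c ∧ ¬e)   [absorption]
= e ∨ ¬¬¬d ∧ ¬c   [distribution]
= e ∨ ¬d ∧ ¬c   [double negation]

e ∨ ¬d ∧ ¬c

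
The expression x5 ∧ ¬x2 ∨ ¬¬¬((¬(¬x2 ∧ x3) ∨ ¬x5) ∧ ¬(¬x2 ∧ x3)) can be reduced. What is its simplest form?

(x5 ∨ x3) ∧ ¬x2

x5 ∧ ¬x2 ∨ ¬¬¬((¬(¬x2 ∧ x3) ∨ ¬x5) ∧ ¬(¬x2 ∧ x3))
= x5 ∧ ¬x2 ∨ ¬((¬(¬x2 ∧ x3) ∨ ¬x5) ∧ ¬(¬x2 ∧ x3))   — double negation
= x5 ∧ ¬x2 ∨ ¬¬(¬x2 ∧ x3)   — absorption
= x5 ∧ ¬x2 ∨ ¬x2 ∧ x3   — double negation
= (x5 ∨ x3) ∧ ¬x2   — distribution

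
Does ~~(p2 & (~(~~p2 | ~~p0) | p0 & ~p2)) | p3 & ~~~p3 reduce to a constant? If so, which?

~~(p2 & (~(~~p2 | ~~p0) | p0 & ~p2)) | p3 & ~~~p3
= ~~(p2 & (~(~~p2 | ~~p0) | p0 & ~p2)) | p3 & ~p3   — double negation
= ~~(p2 & (~p2 & ~p0 | p0 & ~p2)) | p3 & ~p3   — De Morgan
= p2 & (~p2 & ~p0 | p0 & ~p2) | p3 & ~p3   — double negation
= p2 & ~p2 | p3 & ~p3   — distribution
= p3 & ~p3   — complement / identity
= 0   — complement

yes, False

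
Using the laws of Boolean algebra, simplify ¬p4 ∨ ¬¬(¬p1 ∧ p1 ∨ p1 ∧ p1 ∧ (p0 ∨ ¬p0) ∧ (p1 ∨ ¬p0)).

¬p4 ∨ ¬¬(¬p1 ∧ p1 ∨ p1 ∧ p1 ∧ (p0 ∨ ¬p0) ∧ (p1 ∨ ¬p0))
= ¬p4 ∨ ¬¬(¬p1 ∧ p1 ∨ p1 ∧ p1 ∧ (p1 ∨ ¬p0))
= ¬p4 ∨ ¬¬(¬p1 ∧ p1 ∨ p1 ∧ p1)
= ¬p4 ∨ ¬p1 ∧ p1 ∨ p1 ∧ p1
= ¬p4 ∨ p1

¬p4 ∨ p1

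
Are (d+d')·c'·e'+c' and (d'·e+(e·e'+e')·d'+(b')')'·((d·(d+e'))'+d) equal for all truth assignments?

No

E1: (d+d')·c'·e'+c'
    = c'·e'+c'
    = c'
E2: (d'·e+(e·e'+e')·d'+(b')')'·((d·(d+e'))'+d)
    = (d'·e+e'·d'+(b')')'·((d·(d+e'))'+d)
    = (d'+(b')')'·((d·(d+e'))'+d)
    = (d'+(b')')'·(d'+d)
    = (d'+(b')')'
    = d·b'
These differ: at b=1, c=0, d=0, e=0, E1 = 1 but E2 = 0.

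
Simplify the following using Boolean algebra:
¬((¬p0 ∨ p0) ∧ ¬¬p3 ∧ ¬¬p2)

¬p3 ∨ ¬p2

¬((¬p0 ∨ p0) ∧ ¬¬p3 ∧ ¬¬p2)
= ¬(¬¬p3 ∧ ¬¬p2)   (complement / identity)
= ¬p3 ∨ ¬p2   (De Morgan)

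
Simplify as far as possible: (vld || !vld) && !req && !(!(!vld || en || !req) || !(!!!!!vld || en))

(vld || !vld) && !req && !(!(!vld || en || !req) || !(!!!!!vld || en))
= (vld || !vld) && !req && !(!(!vld || en || !req) || !(!!!vld || en))   — double negation
= (vld || !vld) && !req && !(!(!vld || en || !req) || !(!vld || en))   — double negation
= !req && !(!(!vld || en || !req) || !(!vld || en))   — complement / identity
= !req && (!vld || en || !req) && (!vld || en)   — De Morgan
= !req && (!vld || en)   — absorption

!req && (!vld || en)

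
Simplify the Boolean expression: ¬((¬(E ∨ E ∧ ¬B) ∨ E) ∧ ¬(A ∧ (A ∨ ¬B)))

A

¬((¬(E ∨ E ∧ ¬B) ∨ E) ∧ ¬(A ∧ (A ∨ ¬B)))
= ¬((¬(E ∨ E ∧ ¬B) ∨ E) ∧ ¬A)   [absorption]
= ¬((¬E ∨ E) ∧ ¬A)   [absorption]
= ¬¬A   [complement / identity]
= A   [double negation]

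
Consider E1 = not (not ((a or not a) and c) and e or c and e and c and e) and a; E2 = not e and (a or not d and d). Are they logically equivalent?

E1: not (not ((a or not a) and c) and e or c and e and c and e) and a
    = not (not ((a or not a) and c) and e or c and e) and a
    = not (not c and e or c and e) and a
    = not e and a
E2: not e and (a or not d and d)
    = not e and a
Both reduce to not e and a, so they are equivalent.

Yes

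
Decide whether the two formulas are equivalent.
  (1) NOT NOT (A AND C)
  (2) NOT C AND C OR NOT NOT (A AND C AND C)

E1: NOT NOT (A AND C)
    = A AND C   [double negation]
E2: NOT C AND C OR NOT NOT (A AND C AND C)
    = NOT C AND C OR NOT NOT (A AND C)   [idempotence]
    = NOT NOT (A AND C)   [complement / identity]
    = A AND C   [double negation]
Both reduce to A AND C, so they are equivalent.

Yes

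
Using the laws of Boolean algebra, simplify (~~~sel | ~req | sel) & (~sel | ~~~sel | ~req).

(~~~sel | ~req | sel) & (~sel | ~~~sel | ~req)
= sel & ~sel | ~~~sel | ~req   [distribution]
= ~~~sel | ~req   [complement / identity]
= ~sel | ~req   [double negation]

~sel | ~req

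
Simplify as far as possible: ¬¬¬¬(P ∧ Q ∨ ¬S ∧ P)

¬¬¬¬(P ∧ Q ∨ ¬S ∧ P)
= ¬¬¬¬(P ∧ (Q ∨ ¬S))   [distribution]
= ¬¬(P ∧ (Q ∨ ¬S))   [double negation]
= P ∧ (Q ∨ ¬S)   [double negation]

P ∧ (Q ∨ ¬S)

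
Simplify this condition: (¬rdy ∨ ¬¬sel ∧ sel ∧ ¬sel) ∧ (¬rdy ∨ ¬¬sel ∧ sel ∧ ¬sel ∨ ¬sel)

(¬rdy ∨ ¬¬sel ∧ sel ∧ ¬sel) ∧ (¬rdy ∨ ¬¬sel ∧ sel ∧ ¬sel ∨ ¬sel)
= ¬rdy ∨ ¬¬sel ∧ sel ∧ ¬sel   — absorption
= ¬rdy ∨ sel ∧ sel ∧ ¬sel   — double negation
= ¬rdy ∨ sel ∧ ¬sel   — idempotence
= ¬rdy   — complement / identity

¬rdy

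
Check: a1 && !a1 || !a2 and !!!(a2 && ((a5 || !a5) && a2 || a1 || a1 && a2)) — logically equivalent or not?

E1: a1 && !a1 || !a2
    = !a2   [complement / identity]
E2: !!!(a2 && ((a5 || !a5) && a2 || a1 || a1 && a2))
    = !!!(a2 && (a2 || a1 || a1 && a2))   [complement / identity]
    = !!!(a2 && (a2 || a1))   [absorption]
    = !!!a2   [absorption]
    = !a2   [double negation]
Both reduce to !a2, so they are equivalent.

Yes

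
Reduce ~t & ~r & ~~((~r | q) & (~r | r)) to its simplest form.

~t & ~r & ~~((~r | q) & (~r | r))
= ~t & ~r & ~~(~r | q)
= ~t & ~r & (~r | q)
= ~t & ~r

~t & ~r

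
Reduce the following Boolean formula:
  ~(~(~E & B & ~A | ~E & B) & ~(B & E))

B

~(~(~E & B & ~A | ~E & B) & ~(B & E))
= ~(~(~E & B) & ~(B & E))   — absorption
= ~E & B | B & E   — De Morgan
= B   — distribution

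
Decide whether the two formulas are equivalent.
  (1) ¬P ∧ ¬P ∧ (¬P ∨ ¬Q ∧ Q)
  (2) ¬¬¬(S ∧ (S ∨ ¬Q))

E1: ¬P ∧ ¬P ∧ (¬P ∨ ¬Q ∧ Q)
    = ¬P ∧ ¬P ∧ ¬P   [complement / identity]
    = ¬P ∧ ¬P   [idempotence]
    = ¬P   [idempotence]
E2: ¬¬¬(S ∧ (S ∨ ¬Q))
    = ¬¬¬S   [absorption]
    = ¬S   [double negation]
These differ: at P=0, Q=0, S=1, E1 = 1 but E2 = 0.

No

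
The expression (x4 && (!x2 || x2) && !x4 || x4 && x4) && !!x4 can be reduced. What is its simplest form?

(x4 && (!x2 || x2) && !x4 || x4 && x4) && !!x4
= (x4 && !x4 || x4 && x4) && !!x4   (complement / identity)
= x4 && !!x4   (distribution)
= x4 && x4   (double negation)
= x4   (idempotence)

x4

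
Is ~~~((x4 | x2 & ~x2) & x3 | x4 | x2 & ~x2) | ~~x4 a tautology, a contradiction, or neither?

tautology

~~~((x4 | x2 & ~x2) & x3 | x4 | x2 & ~x2) | ~~x4
= ~~~(x4 | x2 & ~x2) | ~~x4
= ~(x4 | x2 & ~x2) | ~~x4
= ~(x4 | x2 & ~x2) | x4
= ~x4 | x4
= 1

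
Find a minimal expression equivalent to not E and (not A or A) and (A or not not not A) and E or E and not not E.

not E and (not A or A) and (A or not not not A) and E or E and not not E
= not E and (not A or A) and (A or not not not A) and E or E and E   (double negation)
= not E and (not A or A) and (A or not A) and E or E and E   (double negation)
= not E and (A or not A and not A) and E or E and E   (distribution)
= not E and (A or not A) and E or E and E   (idempotence)
= not E and E or E and E   (complement / identity)
= E   (distribution)

E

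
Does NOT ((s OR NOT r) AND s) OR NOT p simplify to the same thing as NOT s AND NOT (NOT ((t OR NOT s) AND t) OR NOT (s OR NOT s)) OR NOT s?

No

E1: NOT ((s OR NOT r) AND s) OR NOT p
    = NOT s OR NOT p
E2: NOT s AND NOT (NOT ((t OR NOT s) AND t) OR NOT (s OR NOT s)) OR NOT s
    = NOT s AND (t OR NOT s) AND t AND (s OR NOT s) OR NOT s
    = NOT s AND (t OR NOT s) AND t OR NOT s
    = NOT s AND t OR NOT s
    = NOT s
These differ: at p=0, r=0, s=1, t=0, E1 = 1 but E2 = 0.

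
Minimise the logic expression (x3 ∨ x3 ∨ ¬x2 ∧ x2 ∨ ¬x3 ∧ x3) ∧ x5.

x3 ∧ x5

(x3 ∨ x3 ∨ ¬x2 ∧ x2 ∨ ¬x3 ∧ x3) ∧ x5
= (x3 ∨ x3 ∨ ¬x3 ∧ x3) ∧ x5   — complement / identity
= (x3 ∨ x3) ∧ x5   — complement / identity
= x3 ∧ x5   — idempotence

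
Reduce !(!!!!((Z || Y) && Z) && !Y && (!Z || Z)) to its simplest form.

!Z || Y

!(!!!!((Z || Y) && Z) && !Y && (!Z || Z))
= !(!!!!Z && !Y && (!Z || Z))
= !(!!Z && !Y && (!Z || Z))
= !(!!Z && !Y)
= !Z || Y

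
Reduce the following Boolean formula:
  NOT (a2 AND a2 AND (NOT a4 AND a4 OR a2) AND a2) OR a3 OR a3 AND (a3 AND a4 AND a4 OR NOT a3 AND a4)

NOT (a2 AND a2 AND (NOT a4 AND a4 OR a2) AND a2) OR a3 OR a3 AND (a3 AND a4 AND a4 OR NOT a3 AND a4)
= NOT (a2 AND a2 AND a2 AND a2) OR a3 OR a3 AND (a3 AND a4 AND a4 OR NOT a3 AND a4)   (complement / identity)
= NOT (a2 AND a2 AND a2 AND a2) OR a3 OR a3 AND (a3 AND a4 OR NOT a3 AND a4)   (idempotence)
= NOT (a2 AND a2) OR a3 OR a3 AND (a3 AND a4 OR NOT a3 AND a4)   (idempotence)
= NOT (a2 AND a2) OR a3 OR a3 AND a4   (distribution)
= NOT (a2 AND a2) OR a3   (absorption)
= NOT a2 OR a3   (idempotence)

NOT a2 OR a3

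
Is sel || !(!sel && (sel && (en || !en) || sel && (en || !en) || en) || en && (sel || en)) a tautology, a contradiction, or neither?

sel || !(!sel && (sel && (en || !en) || sel && (en || !en) || en) || en && (sel || en))
= sel || !(!sel && (sel && (en || !en) || en) || en && (sel || en))   (idempotence)
= sel || !(!sel && (sel || en) || en && (sel || en))   (complement / identity)
= sel || !((sel || en) && (!sel || en))   (distribution)
= sel || !(en || sel && !sel)   (distribution)
= sel || !en   (complement / identity)
This depends on en, sel, so it is not a constant.

neither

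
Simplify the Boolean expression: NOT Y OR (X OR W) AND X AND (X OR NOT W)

NOT Y OR (X OR W) AND X AND (X OR NOT W)
= NOT Y OR (X OR W) AND X   — absorption
= NOT Y OR X   — absorption

NOT Y OR X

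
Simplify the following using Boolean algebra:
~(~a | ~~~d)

~(~a | ~~~d)
= ~(~a | ~d)   — double negation
= a & d   — De Morgan

a & d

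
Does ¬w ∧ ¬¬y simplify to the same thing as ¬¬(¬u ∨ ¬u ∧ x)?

E1: ¬w ∧ ¬¬y
    = ¬w ∧ y   [double negation]
E2: ¬¬(¬u ∨ ¬u ∧ x)
    = ¬¬¬u   [absorption]
    = ¬u   [double negation]
These differ: at u=0, w=0, x=1, y=0, E1 = 0 but E2 = 1.

No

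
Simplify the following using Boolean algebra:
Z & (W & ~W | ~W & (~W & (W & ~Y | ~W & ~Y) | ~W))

Z & (W & ~W | ~W & (~W & (W & ~Y | ~W & ~Y) | ~W))
= Z & (W & ~W | ~W & (~W & ~Y | ~W))   — distribution
= Z & (W & ~W | ~W & ~W)   — absorption
= Z & ~W   — distribution

Z & ~W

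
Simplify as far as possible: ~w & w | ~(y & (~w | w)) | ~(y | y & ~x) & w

~y

~w & w | ~(y & (~w | w)) | ~(y | y & ~x) & w
= ~w & w | ~y | ~(y | y & ~x) & w   [complement / identity]
= ~w & w | ~y | ~y & w   [absorption]
= ~w & w | ~y   [absorption]
= ~y   [complement / identity]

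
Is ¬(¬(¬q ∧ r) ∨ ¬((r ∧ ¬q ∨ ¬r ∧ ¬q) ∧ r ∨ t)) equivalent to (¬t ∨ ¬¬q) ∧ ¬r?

No

E1: ¬(¬(¬q ∧ r) ∨ ¬((r ∧ ¬q ∨ ¬r ∧ ¬q) ∧ r ∨ t))
    = ¬(¬(¬q ∧ r) ∨ ¬(¬q ∧ r ∨ t))   — distribution
    = ¬q ∧ r ∧ (¬q ∧ r ∨ t)   — De Morgan
    = ¬q ∧ r   — absorption
E2: (¬t ∨ ¬¬q) ∧ ¬r
    = (¬t ∨ q) ∧ ¬r   — double negation
These differ: at q=1, r=0, t=1, E1 = 0 but E2 = 1.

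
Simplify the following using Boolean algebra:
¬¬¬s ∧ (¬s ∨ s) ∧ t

¬¬¬s ∧ (¬s ∨ s) ∧ t
= ¬¬¬s ∧ t   [complement / identity]
= ¬s ∧ t   [double negation]

¬s ∧ t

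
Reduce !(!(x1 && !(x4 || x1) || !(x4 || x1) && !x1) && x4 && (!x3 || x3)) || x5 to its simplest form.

!(!(x1 && !(x4 || x1) || !(x4 || x1) && !x1) && x4 && (!x3 || x3)) || x5
= !(!!(x4 || x1) && x4 && (!x3 || x3)) || x5   [distribution]
= !((x4 || x1) && x4 && (!x3 || x3)) || x5   [double negation]
= !(x4 && (!x3 || x3)) || x5   [absorption]
= !x4 || x5   [complement / identity]

!x4 || x5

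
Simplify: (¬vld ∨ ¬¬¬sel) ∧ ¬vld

(¬vld ∨ ¬¬¬sel) ∧ ¬vld
= (¬vld ∨ ¬sel) ∧ ¬vld   [double negation]
= ¬vld   [absorption]

¬vld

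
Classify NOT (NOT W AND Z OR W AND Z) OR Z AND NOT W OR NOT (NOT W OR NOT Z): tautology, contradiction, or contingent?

tautology

NOT (NOT W AND Z OR W AND Z) OR Z AND NOT W OR NOT (NOT W OR NOT Z)
= NOT (NOT W AND Z OR W AND Z) OR Z AND NOT W OR W AND Z   [De Morgan]
= NOT (NOT W AND Z OR W AND Z) OR Z   [distribution]
= NOT Z OR Z   [distribution]
= TRUE   [complement]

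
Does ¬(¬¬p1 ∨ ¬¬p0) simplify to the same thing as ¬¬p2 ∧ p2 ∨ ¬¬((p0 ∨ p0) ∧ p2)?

E1: ¬(¬¬p1 ∨ ¬¬p0)
    = ¬p1 ∧ ¬p0   (De Morgan)
E2: ¬¬p2 ∧ p2 ∨ ¬¬((p0 ∨ p0) ∧ p2)
    = ¬¬p2 ∧ p2 ∨ ¬¬(p0 ∧ p2)   (idempotence)
    = p2 ∧ p2 ∨ ¬¬(p0 ∧ p2)   (double negation)
    = p2 ∧ p2 ∨ p0 ∧ p2   (double negation)
    = p2 ∧ (p2 ∨ p0)   (distribution)
    = p2   (absorption)
These differ: at p0=1, p1=0, p2=1, E1 = 0 but E2 = 1.

No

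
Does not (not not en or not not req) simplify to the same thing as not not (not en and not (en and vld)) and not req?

E1: not (not not en or not not req)
    = not en and not req   — De Morgan
E2: not not (not en and not (en and vld)) and not req
    = not (en or en and vld) and not req   — De Morgan
    = not en and not req   — absorption
Both reduce to not en and not req, so they are equivalent.

Yes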